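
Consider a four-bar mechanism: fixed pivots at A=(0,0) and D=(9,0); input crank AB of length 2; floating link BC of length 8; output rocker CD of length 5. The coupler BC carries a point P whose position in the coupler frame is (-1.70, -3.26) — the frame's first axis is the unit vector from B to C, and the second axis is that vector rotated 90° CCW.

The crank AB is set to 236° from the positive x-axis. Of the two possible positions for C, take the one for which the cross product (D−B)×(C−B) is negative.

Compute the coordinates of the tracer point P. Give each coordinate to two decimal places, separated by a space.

-3.80 -4.18

A=(0,0), D=(9.00,0)
B = A + 2.00·(cos236°, sin236°) = (-1.1184, -1.6581)
|BD| = 10.2533
circle(B,8.00) ∩ circle(D,5.00): a=7.0285, h=3.8210
  candidates: C₊=(5.1997,3.2493) cross=39.178; C₋=(6.4355,-4.2922) cross=-39.178
  mode - wants cross < 0 → take C=(6.4355,-4.2922) (cross=-39.178)
ex = (C−B)/|BC| = (0.9442,-0.3293); ey = (0.3293,0.9442)
P = B + -1.70·ex + -3.26·ey = (-3.7970,-4.1765)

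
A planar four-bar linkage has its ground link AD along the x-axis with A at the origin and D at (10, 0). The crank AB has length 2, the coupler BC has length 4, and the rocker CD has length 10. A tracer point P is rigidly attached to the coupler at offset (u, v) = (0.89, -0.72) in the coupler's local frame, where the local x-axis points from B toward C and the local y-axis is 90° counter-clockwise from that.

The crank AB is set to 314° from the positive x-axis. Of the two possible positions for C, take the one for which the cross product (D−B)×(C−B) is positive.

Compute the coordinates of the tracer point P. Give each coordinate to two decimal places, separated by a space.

A=(0,0), D=(10.00,0)
B = A + 2.00·(cos314°, sin314°) = (1.3893, -1.4387)
|BD| = 8.7300
circle(B,4.00) ∩ circle(D,10.00): a=-0.4460, h=3.9751
  candidates: C₊=(0.2944,2.4085) cross=34.702; C₋=(1.6045,-5.4329) cross=-34.702
  mode + wants cross > 0 → take C=(0.2944,2.4085) (cross=34.702)
ex = (C−B)/|BC| = (-0.2737,0.9618); ey = (-0.9618,-0.2737)
P = B + 0.89·ex + -0.72·ey = (1.8382,-0.3856)

1.84 -0.39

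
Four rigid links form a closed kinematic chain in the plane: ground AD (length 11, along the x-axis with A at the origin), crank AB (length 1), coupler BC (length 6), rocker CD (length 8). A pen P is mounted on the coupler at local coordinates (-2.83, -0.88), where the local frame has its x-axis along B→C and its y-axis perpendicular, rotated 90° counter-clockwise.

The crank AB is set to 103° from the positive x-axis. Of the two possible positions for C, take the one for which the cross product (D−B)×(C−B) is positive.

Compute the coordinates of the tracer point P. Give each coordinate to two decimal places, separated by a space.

-1.91 -1.46

A=(0,0), D=(11.00,0)
B = A + 1.00·(cos103°, sin103°) = (-0.2250, 0.9744)
|BD| = 11.2672
circle(B,6.00) ∩ circle(D,8.00): a=4.3910, h=4.0889
  candidates: C₊=(4.5032,4.6682) cross=46.070; C₋=(3.7960,-3.4789) cross=-46.070
  mode + wants cross > 0 → take C=(4.5032,4.6682) (cross=46.070)
ex = (C−B)/|BC| = (0.7880,0.6156); ey = (-0.6156,0.7880)
P = B + -2.83·ex + -0.88·ey = (-1.9133,-1.4613)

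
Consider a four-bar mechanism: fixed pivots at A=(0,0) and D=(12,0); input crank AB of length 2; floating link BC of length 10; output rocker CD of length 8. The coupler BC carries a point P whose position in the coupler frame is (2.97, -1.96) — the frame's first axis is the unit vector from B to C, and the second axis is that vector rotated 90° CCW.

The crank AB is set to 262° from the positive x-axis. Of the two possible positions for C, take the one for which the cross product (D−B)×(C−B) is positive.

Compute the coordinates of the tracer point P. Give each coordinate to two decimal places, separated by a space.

A=(0,0), D=(12.00,0)
B = A + 2.00·(cos262°, sin262°) = (-0.2783, -1.9805)
|BD| = 12.4371
circle(B,10.00) ∩ circle(D,8.00): a=7.6658, h=6.4215
  candidates: C₊=(6.2671,5.5797) cross=79.864; C₋=(8.3122,-7.0993) cross=-79.864
  mode + wants cross > 0 → take C=(6.2671,5.5797) (cross=79.864)
ex = (C−B)/|BC| = (0.6545,0.7560); ey = (-0.7560,0.6545)
P = B + 2.97·ex + -1.96·ey = (3.1475,-1.0180)

3.15 -1.02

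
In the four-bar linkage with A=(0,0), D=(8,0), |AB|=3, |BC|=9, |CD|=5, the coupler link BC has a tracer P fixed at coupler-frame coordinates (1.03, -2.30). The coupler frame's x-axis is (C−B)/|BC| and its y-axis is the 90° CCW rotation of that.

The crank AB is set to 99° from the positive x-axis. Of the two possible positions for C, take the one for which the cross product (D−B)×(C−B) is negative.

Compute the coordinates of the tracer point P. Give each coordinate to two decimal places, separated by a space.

A=(0,0), D=(8.00,0)
B = A + 3.00·(cos99°, sin99°) = (-0.4693, 2.9631)
|BD| = 8.9727
circle(B,9.00) ∩ circle(D,5.00): a=7.6069, h=4.8099
  candidates: C₊=(8.2992,4.9910) cross=43.157; C₋=(5.1225,-4.0890) cross=-43.157
  mode - wants cross < 0 → take C=(5.1225,-4.0890) (cross=-43.157)
ex = (C−B)/|BC| = (0.6213,-0.7836); ey = (0.7836,0.6213)
P = B + 1.03·ex + -2.30·ey = (-1.6315,0.7270)

-1.63 0.73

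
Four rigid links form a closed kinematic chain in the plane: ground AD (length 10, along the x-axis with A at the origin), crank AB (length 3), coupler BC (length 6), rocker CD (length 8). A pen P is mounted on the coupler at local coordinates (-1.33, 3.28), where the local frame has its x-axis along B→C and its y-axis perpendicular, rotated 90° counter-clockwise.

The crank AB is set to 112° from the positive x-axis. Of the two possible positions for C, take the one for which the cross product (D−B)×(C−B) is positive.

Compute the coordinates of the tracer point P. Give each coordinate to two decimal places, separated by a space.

-3.81 5.09

A=(0,0), D=(10.00,0)
B = A + 3.00·(cos112°, sin112°) = (-1.1238, 2.7816)
|BD| = 11.4663
circle(B,6.00) ∩ circle(D,8.00): a=4.5122, h=3.9548
  candidates: C₊=(4.2130,5.5236) cross=45.347; C₋=(2.2942,-2.1497) cross=-45.347
  mode + wants cross > 0 → take C=(4.2130,5.5236) (cross=45.347)
ex = (C−B)/|BC| = (0.8895,0.4570); ey = (-0.4570,0.8895)
P = B + -1.33·ex + 3.28·ey = (-3.8058,5.0912)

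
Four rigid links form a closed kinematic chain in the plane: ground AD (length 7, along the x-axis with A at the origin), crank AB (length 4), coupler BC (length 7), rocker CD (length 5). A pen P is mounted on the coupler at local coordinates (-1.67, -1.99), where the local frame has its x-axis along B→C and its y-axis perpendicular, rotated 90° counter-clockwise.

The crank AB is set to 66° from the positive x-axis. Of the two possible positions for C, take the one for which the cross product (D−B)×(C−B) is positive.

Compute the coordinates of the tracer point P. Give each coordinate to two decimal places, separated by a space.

0.29 1.43

A=(0,0), D=(7.00,0)
B = A + 4.00·(cos66°, sin66°) = (1.6269, 3.6542)
|BD| = 6.4979
circle(B,7.00) ∩ circle(D,5.00): a=5.0957, h=4.7994
  candidates: C₊=(8.5395,4.7571) cross=31.186; C₋=(3.1416,-3.1800) cross=-31.186
  mode + wants cross > 0 → take C=(8.5395,4.7571) (cross=31.186)
ex = (C−B)/|BC| = (0.9875,0.1576); ey = (-0.1576,0.9875)
P = B + -1.67·ex + -1.99·ey = (0.2913,1.4259)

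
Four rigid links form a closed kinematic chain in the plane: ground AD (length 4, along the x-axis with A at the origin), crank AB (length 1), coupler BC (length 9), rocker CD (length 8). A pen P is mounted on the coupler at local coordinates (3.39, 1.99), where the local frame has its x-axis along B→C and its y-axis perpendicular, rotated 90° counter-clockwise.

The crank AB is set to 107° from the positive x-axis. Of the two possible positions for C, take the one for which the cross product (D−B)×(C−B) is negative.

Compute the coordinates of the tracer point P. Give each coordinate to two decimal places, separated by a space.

A=(0,0), D=(4.00,0)
B = A + 1.00·(cos107°, sin107°) = (-0.2924, 0.9563)
|BD| = 4.3976
circle(B,9.00) ∩ circle(D,8.00): a=4.1317, h=7.9956
  candidates: C₊=(5.4791,7.8621) cross=35.161; C₋=(2.0017,-7.7464) cross=-35.161
  mode - wants cross < 0 → take C=(2.0017,-7.7464) (cross=-35.161)
ex = (C−B)/|BC| = (0.2549,-0.9670); ey = (0.9670,0.2549)
P = B + 3.39·ex + 1.99·ey = (2.4960,-1.8145)

2.50 -1.81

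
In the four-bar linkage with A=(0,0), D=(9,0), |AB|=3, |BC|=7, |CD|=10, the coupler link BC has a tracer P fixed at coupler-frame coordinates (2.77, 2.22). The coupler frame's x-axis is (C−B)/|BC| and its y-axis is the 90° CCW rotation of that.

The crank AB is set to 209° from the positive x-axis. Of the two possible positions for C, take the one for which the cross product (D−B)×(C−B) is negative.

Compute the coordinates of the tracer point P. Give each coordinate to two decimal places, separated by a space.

A=(0,0), D=(9.00,0)
B = A + 3.00·(cos209°, sin209°) = (-2.6239, -1.4544)
|BD| = 11.7145
circle(B,7.00) ∩ circle(D,10.00): a=3.6805, h=5.9543
  candidates: C₊=(0.2889,4.9108) cross=69.752; C₋=(1.7674,-6.9058) cross=-69.752
  mode - wants cross < 0 → take C=(1.7674,-6.9058) (cross=-69.752)
ex = (C−B)/|BC| = (0.6273,-0.7788); ey = (0.7788,0.6273)
P = B + 2.77·ex + 2.22·ey = (0.8427,-2.2189)

0.84 -2.22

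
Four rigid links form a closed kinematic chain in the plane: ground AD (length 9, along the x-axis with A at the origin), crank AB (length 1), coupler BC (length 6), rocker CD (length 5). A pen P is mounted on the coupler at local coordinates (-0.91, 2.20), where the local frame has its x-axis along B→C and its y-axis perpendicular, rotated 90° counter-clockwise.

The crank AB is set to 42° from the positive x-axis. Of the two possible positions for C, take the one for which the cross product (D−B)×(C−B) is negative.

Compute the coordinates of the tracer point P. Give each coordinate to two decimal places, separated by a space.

1.52 2.92

A=(0,0), D=(9.00,0)
B = A + 1.00·(cos42°, sin42°) = (0.7431, 0.6691)
|BD| = 8.2839
circle(B,6.00) ∩ circle(D,5.00): a=4.8059, h=3.5921
  candidates: C₊=(5.8235,3.8613) cross=29.757; C₋=(5.2432,-3.2994) cross=-29.757
  mode - wants cross < 0 → take C=(5.2432,-3.2994) (cross=-29.757)
ex = (C−B)/|BC| = (0.7500,-0.6614); ey = (0.6614,0.7500)
P = B + -0.91·ex + 2.20·ey = (1.5158,2.9210)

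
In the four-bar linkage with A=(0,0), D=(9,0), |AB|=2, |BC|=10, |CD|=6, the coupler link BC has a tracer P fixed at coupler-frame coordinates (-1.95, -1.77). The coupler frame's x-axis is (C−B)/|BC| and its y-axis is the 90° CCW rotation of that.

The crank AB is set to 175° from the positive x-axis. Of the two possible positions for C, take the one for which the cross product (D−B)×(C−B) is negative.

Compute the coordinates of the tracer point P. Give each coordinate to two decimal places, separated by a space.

A=(0,0), D=(9.00,0)
B = A + 2.00·(cos175°, sin175°) = (-1.9924, 0.1743)
|BD| = 10.9938
circle(B,10.00) ∩ circle(D,6.00): a=8.4076, h=5.4140
  candidates: C₊=(6.5000,5.4544) cross=59.521; C₋=(6.3283,-5.3724) cross=-59.521
  mode - wants cross < 0 → take C=(6.3283,-5.3724) (cross=-59.521)
ex = (C−B)/|BC| = (0.8321,-0.5547); ey = (0.5547,0.8321)
P = B + -1.95·ex + -1.77·ey = (-4.5967,-0.2169)

-4.60 -0.22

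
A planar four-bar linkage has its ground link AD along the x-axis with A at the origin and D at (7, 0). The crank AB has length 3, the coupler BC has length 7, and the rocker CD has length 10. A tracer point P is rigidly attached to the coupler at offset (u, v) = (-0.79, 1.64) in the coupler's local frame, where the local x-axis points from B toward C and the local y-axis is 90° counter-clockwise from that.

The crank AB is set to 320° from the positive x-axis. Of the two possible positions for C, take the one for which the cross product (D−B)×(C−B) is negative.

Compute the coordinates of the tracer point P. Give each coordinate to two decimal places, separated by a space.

A=(0,0), D=(7.00,0)
B = A + 3.00·(cos320°, sin320°) = (2.2981, -1.9284)
|BD| = 5.0819
circle(B,7.00) ∩ circle(D,10.00): a=-2.4768, h=6.5472
  candidates: C₊=(-2.4778,3.1893) cross=33.272; C₋=(2.4909,-8.9257) cross=-33.272
  mode - wants cross < 0 → take C=(2.4909,-8.9257) (cross=-33.272)
ex = (C−B)/|BC| = (0.0275,-0.9996); ey = (0.9996,0.0275)
P = B + -0.79·ex + 1.64·ey = (3.9158,-1.0935)

3.92 -1.09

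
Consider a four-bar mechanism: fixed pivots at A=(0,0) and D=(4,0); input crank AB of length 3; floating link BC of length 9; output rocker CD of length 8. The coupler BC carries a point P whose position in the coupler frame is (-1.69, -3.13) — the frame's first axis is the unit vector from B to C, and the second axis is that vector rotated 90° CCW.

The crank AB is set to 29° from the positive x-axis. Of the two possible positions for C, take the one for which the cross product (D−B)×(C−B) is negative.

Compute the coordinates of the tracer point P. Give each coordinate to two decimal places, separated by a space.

A=(0,0), D=(4.00,0)
B = A + 3.00·(cos29°, sin29°) = (2.6239, 1.4544)
|BD| = 2.0023
circle(B,9.00) ∩ circle(D,8.00): a=5.2463, h=7.3128
  candidates: C₊=(11.5415,2.6695) cross=14.642; C₋=(0.9177,-7.3824) cross=-14.642
  mode - wants cross < 0 → take C=(0.9177,-7.3824) (cross=-14.642)
ex = (C−B)/|BC| = (-0.1896,-0.9819); ey = (0.9819,-0.1896)
P = B + -1.69·ex + -3.13·ey = (-0.1290,3.7072)

-0.13 3.71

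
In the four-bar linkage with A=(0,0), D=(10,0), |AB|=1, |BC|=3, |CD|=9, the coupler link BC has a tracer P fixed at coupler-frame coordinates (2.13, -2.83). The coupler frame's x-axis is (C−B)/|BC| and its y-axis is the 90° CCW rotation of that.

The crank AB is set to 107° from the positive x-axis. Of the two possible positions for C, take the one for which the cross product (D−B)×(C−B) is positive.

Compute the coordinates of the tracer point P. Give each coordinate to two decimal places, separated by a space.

3.25 0.80

A=(0,0), D=(10.00,0)
B = A + 1.00·(cos107°, sin107°) = (-0.2924, 0.9563)
|BD| = 10.3367
circle(B,3.00) ∩ circle(D,9.00): a=1.6856, h=2.4817
  candidates: C₊=(1.6156,3.2714) cross=25.652; C₋=(1.1564,-1.6707) cross=-25.652
  mode + wants cross > 0 → take C=(1.6156,3.2714) (cross=25.652)
ex = (C−B)/|BC| = (0.6360,0.7717); ey = (-0.7717,0.6360)
P = B + 2.13·ex + -2.83·ey = (3.2462,0.8002)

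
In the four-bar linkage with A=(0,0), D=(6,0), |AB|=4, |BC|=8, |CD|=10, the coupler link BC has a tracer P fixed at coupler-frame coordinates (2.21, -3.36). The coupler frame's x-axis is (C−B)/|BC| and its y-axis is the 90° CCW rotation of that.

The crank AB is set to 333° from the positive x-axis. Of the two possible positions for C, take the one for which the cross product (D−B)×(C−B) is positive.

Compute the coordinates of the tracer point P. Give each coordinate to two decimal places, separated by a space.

A=(0,0), D=(6.00,0)
B = A + 4.00·(cos333°, sin333°) = (3.5640, -1.8160)
|BD| = 3.0384
circle(B,8.00) ∩ circle(D,10.00): a=-4.4050, h=6.6780
  candidates: C₊=(-3.9589,0.9052) cross=20.290; C₋=(4.0236,-9.8027) cross=-20.290
  mode + wants cross > 0 → take C=(-3.9589,0.9052) (cross=20.290)
ex = (C−B)/|BC| = (-0.9404,0.3402); ey = (-0.3402,-0.9404)
P = B + 2.21·ex + -3.36·ey = (2.6287,2.0954)

2.63 2.10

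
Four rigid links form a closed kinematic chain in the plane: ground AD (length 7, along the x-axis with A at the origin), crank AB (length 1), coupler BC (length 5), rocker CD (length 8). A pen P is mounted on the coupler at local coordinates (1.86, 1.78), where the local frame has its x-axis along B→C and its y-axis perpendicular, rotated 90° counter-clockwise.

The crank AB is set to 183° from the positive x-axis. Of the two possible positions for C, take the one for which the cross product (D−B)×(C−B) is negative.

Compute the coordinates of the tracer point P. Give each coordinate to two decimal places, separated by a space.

1.28 -1.25

A=(0,0), D=(7.00,0)
B = A + 1.00·(cos183°, sin183°) = (-0.9986, -0.0523)
|BD| = 7.9988
circle(B,5.00) ∩ circle(D,8.00): a=1.5615, h=4.7499
  candidates: C₊=(0.5318,4.7077) cross=37.994; C₋=(0.5940,-4.7919) cross=-37.994
  mode - wants cross < 0 → take C=(0.5940,-4.7919) (cross=-37.994)
ex = (C−B)/|BC| = (0.3185,-0.9479); ey = (0.9479,0.3185)
P = B + 1.86·ex + 1.78·ey = (1.2811,-1.2485)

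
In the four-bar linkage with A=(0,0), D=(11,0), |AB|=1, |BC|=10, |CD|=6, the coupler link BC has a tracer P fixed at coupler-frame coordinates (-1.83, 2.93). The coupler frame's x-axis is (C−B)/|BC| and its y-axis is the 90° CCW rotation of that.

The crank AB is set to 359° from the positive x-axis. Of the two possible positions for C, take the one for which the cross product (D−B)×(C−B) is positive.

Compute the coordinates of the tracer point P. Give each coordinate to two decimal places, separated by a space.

-2.18 1.33

A=(0,0), D=(11.00,0)
B = A + 1.00·(cos359°, sin359°) = (0.9998, -0.0175)
|BD| = 10.0002
circle(B,10.00) ∩ circle(D,6.00): a=8.2000, h=5.7236
  candidates: C₊=(9.1899,5.7204) cross=57.237; C₋=(9.2099,-5.7267) cross=-57.237
  mode + wants cross > 0 → take C=(9.1899,5.7204) (cross=57.237)
ex = (C−B)/|BC| = (0.8190,0.5738); ey = (-0.5738,0.8190)
P = B + -1.83·ex + 2.93·ey = (-2.1801,1.3322)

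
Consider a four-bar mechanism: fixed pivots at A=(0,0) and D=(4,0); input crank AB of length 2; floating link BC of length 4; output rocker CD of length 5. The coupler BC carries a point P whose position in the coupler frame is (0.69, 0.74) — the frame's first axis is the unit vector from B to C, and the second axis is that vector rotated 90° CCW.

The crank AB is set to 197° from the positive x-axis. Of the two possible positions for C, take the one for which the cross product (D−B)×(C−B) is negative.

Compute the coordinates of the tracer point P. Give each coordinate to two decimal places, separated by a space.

A=(0,0), D=(4.00,0)
B = A + 2.00·(cos197°, sin197°) = (-1.9126, -0.5847)
|BD| = 5.9415
circle(B,4.00) ∩ circle(D,5.00): a=2.2133, h=3.3318
  candidates: C₊=(-0.0379,2.9487) cross=19.796; C₋=(0.6179,-3.6826) cross=-19.796
  mode - wants cross < 0 → take C=(0.6179,-3.6826) (cross=-19.796)
ex = (C−B)/|BC| = (0.6326,-0.7745); ey = (0.7745,0.6326)
P = B + 0.69·ex + 0.74·ey = (-0.9030,-0.6510)

-0.90 -0.65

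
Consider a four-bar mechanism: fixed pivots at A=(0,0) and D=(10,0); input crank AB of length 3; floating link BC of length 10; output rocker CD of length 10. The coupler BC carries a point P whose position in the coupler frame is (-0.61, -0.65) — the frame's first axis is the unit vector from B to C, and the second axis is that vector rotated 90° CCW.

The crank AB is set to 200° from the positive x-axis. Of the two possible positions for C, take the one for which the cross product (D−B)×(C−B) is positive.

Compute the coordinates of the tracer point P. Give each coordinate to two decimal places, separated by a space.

-2.64 -1.90

A=(0,0), D=(10.00,0)
B = A + 3.00·(cos200°, sin200°) = (-2.8191, -1.0261)
|BD| = 12.8601
circle(B,10.00) ∩ circle(D,10.00): a=6.4300, h=7.6586
  candidates: C₊=(2.9794,7.1212) cross=98.491; C₋=(4.2015,-8.1472) cross=-98.491
  mode + wants cross > 0 → take C=(2.9794,7.1212) (cross=98.491)
ex = (C−B)/|BC| = (0.5798,0.8147); ey = (-0.8147,0.5798)
P = B + -0.61·ex + -0.65·ey = (-2.6432,-1.8999)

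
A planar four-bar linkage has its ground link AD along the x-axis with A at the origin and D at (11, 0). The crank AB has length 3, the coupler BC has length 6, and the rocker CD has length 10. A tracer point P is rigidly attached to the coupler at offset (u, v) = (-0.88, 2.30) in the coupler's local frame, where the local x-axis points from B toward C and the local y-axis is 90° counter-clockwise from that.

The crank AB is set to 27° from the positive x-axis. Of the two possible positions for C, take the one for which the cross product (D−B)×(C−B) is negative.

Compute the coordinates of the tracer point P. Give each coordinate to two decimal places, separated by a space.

A=(0,0), D=(11.00,0)
B = A + 3.00·(cos27°, sin27°) = (2.6730, 1.3620)
|BD| = 8.4376
circle(B,6.00) ∩ circle(D,10.00): a=0.4263, h=5.9848
  candidates: C₊=(4.0598,7.1995) cross=50.498; C₋=(2.1277,-4.6132) cross=-50.498
  mode - wants cross < 0 → take C=(2.1277,-4.6132) (cross=-50.498)
ex = (C−B)/|BC| = (-0.0909,-0.9959); ey = (0.9959,-0.0909)
P = B + -0.88·ex + 2.30·ey = (5.0435,2.0293)

5.04 2.03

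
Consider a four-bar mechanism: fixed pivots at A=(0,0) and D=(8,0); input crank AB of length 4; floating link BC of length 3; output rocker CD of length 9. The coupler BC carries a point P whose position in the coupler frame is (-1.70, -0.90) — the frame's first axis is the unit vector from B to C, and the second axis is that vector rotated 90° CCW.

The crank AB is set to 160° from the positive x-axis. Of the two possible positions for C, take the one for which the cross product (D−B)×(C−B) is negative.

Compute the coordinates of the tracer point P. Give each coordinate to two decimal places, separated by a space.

A=(0,0), D=(8.00,0)
B = A + 4.00·(cos160°, sin160°) = (-3.7588, 1.3681)
|BD| = 11.8381
circle(B,3.00) ∩ circle(D,9.00): a=2.8780, h=0.8468
  candidates: C₊=(-0.8022,1.8766) cross=10.024; C₋=(-0.9979,0.1944) cross=-10.024
  mode - wants cross < 0 → take C=(-0.9979,0.1944) (cross=-10.024)
ex = (C−B)/|BC| = (0.9203,-0.3912); ey = (0.3912,0.9203)
P = B + -1.70·ex + -0.90·ey = (-5.6754,1.2049)

-5.68 1.20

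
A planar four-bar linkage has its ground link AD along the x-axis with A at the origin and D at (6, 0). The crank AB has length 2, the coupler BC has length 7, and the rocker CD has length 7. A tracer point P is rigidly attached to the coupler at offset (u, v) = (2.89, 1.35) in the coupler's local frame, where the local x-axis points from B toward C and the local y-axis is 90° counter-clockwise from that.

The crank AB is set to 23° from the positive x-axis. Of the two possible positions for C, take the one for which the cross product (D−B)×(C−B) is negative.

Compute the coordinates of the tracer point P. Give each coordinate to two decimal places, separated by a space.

A=(0,0), D=(6.00,0)
B = A + 2.00·(cos23°, sin23°) = (1.8410, 0.7815)
|BD| = 4.2318
circle(B,7.00) ∩ circle(D,7.00): a=2.1159, h=6.6726
  candidates: C₊=(5.1527,6.9485) cross=28.237; C₋=(2.6883,-6.1671) cross=-28.237
  mode - wants cross < 0 → take C=(2.6883,-6.1671) (cross=-28.237)
ex = (C−B)/|BC| = (0.1210,-0.9926); ey = (0.9926,0.1210)
P = B + 2.89·ex + 1.35·ey = (3.5309,-1.9239)

3.53 -1.92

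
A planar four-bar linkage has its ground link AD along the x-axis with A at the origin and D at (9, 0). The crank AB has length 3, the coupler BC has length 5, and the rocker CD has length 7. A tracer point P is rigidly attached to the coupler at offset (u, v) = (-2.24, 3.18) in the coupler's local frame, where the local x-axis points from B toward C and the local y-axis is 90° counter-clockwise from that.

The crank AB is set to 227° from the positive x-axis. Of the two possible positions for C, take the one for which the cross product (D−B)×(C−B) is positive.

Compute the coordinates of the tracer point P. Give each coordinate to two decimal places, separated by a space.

A=(0,0), D=(9.00,0)
B = A + 3.00·(cos227°, sin227°) = (-2.0460, -2.1941)
|BD| = 11.2618
circle(B,5.00) ∩ circle(D,7.00): a=4.5653, h=2.0390
  candidates: C₊=(2.0346,0.6953) cross=22.963; C₋=(2.8291,-3.3046) cross=-22.963
  mode + wants cross > 0 → take C=(2.0346,0.6953) (cross=22.963)
ex = (C−B)/|BC| = (0.8161,0.5779); ey = (-0.5779,0.8161)
P = B + -2.24·ex + 3.18·ey = (-5.7118,-0.8932)

-5.71 -0.89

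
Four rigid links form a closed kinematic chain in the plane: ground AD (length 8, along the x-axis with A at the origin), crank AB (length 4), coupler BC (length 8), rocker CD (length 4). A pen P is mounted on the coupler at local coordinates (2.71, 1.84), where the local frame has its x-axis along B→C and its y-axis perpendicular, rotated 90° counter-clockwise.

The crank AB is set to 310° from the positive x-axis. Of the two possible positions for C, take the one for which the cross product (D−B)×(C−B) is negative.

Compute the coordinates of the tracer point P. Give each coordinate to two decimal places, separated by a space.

A=(0,0), D=(8.00,0)
B = A + 4.00·(cos310°, sin310°) = (2.5712, -3.0642)
|BD| = 6.2339
circle(B,8.00) ∩ circle(D,4.00): a=6.9669, h=3.9323
  candidates: C₊=(6.7055,3.7847) cross=24.513; C₋=(10.5712,-3.0642) cross=-24.513
  mode - wants cross < 0 → take C=(10.5712,-3.0642) (cross=-24.513)
ex = (C−B)/|BC| = (1.0000,0.0000); ey = (-0.0000,1.0000)
P = B + 2.71·ex + 1.84·ey = (5.2812,-1.2242)

5.28 -1.22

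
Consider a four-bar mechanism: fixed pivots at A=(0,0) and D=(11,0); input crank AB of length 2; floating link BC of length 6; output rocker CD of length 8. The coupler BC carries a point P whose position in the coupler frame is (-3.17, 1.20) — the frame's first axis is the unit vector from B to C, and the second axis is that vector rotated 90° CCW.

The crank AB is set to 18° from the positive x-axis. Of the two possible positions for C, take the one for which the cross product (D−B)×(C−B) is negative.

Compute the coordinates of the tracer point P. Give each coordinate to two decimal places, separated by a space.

A=(0,0), D=(11.00,0)
B = A + 2.00·(cos18°, sin18°) = (1.9021, 0.6180)
|BD| = 9.1189
circle(B,6.00) ∩ circle(D,8.00): a=3.0241, h=5.1821
  candidates: C₊=(5.2705,5.5833) cross=47.255; C₋=(4.5681,-4.7571) cross=-47.255
  mode - wants cross < 0 → take C=(4.5681,-4.7571) (cross=-47.255)
ex = (C−B)/|BC| = (0.4443,-0.8959); ey = (0.8959,0.4443)
P = B + -3.17·ex + 1.20·ey = (1.5686,3.9911)

1.57 3.99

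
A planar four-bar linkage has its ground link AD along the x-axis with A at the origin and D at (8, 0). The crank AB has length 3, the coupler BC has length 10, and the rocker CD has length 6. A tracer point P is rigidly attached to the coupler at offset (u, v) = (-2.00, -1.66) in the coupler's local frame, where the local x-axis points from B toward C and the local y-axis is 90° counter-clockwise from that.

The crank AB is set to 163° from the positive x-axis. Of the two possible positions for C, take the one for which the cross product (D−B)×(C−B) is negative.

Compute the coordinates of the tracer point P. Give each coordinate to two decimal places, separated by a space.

-5.47 0.78

A=(0,0), D=(8.00,0)
B = A + 3.00·(cos163°, sin163°) = (-2.8689, 0.8771)
|BD| = 10.9042
circle(B,10.00) ∩ circle(D,6.00): a=8.3868, h=5.4463
  candidates: C₊=(5.9288,5.6312) cross=59.388; C₋=(5.0526,-5.2262) cross=-59.388
  mode - wants cross < 0 → take C=(5.0526,-5.2262) (cross=-59.388)
ex = (C−B)/|BC| = (0.7921,-0.6103); ey = (0.6103,0.7921)
P = B + -2.00·ex + -1.66·ey = (-5.4664,0.7828)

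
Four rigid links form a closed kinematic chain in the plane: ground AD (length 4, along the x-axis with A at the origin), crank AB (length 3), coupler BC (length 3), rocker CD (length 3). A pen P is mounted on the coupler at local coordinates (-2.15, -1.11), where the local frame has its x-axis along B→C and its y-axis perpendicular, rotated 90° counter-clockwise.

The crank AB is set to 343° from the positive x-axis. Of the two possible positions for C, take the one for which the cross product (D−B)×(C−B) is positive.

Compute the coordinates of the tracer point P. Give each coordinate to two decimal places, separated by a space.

A=(0,0), D=(4.00,0)
B = A + 3.00·(cos343°, sin343°) = (2.8689, -0.8771)
|BD| = 1.4313
circle(B,3.00) ∩ circle(D,3.00): a=0.7157, h=2.9134
  candidates: C₊=(1.6491,1.8637) cross=4.170; C₋=(5.2198,-2.7408) cross=-4.170
  mode + wants cross > 0 → take C=(1.6491,1.8637) (cross=4.170)
ex = (C−B)/|BC| = (-0.4066,0.9136); ey = (-0.9136,-0.4066)
P = B + -2.15·ex + -1.11·ey = (4.7572,-2.3901)

4.76 -2.39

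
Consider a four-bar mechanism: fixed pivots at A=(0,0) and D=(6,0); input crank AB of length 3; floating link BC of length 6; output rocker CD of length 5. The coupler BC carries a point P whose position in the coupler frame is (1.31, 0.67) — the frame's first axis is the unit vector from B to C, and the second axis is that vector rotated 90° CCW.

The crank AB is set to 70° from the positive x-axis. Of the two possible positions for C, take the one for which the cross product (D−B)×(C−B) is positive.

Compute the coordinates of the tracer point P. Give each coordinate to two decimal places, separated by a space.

2.01 3.91

A=(0,0), D=(6.00,0)
B = A + 3.00·(cos70°, sin70°) = (1.0261, 2.8191)
|BD| = 5.7173
circle(B,6.00) ∩ circle(D,5.00): a=3.8206, h=4.6263
  candidates: C₊=(6.6311,4.9600) cross=26.450; C₋=(2.0688,-3.0896) cross=-26.450
  mode + wants cross > 0 → take C=(6.6311,4.9600) (cross=26.450)
ex = (C−B)/|BC| = (0.9342,0.3568); ey = (-0.3568,0.9342)
P = B + 1.31·ex + 0.67·ey = (2.0108,3.9124)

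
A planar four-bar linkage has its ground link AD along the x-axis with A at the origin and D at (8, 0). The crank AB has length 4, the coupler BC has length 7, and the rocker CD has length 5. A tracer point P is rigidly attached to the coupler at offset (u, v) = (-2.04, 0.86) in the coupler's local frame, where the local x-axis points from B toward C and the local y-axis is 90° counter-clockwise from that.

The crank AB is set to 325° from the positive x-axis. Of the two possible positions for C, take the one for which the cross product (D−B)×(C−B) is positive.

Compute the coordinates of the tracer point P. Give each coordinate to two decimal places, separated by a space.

1.81 -3.95

A=(0,0), D=(8.00,0)
B = A + 4.00·(cos325°, sin325°) = (3.2766, -2.2943)
|BD| = 5.2511
circle(B,7.00) ∩ circle(D,5.00): a=4.9108, h=4.9884
  candidates: C₊=(5.5143,4.3384) cross=26.195; C₋=(9.8734,-4.6358) cross=-26.195
  mode + wants cross > 0 → take C=(5.5143,4.3384) (cross=26.195)
ex = (C−B)/|BC| = (0.3197,0.9475); ey = (-0.9475,0.3197)
P = B + -2.04·ex + 0.86·ey = (1.8096,-3.9523)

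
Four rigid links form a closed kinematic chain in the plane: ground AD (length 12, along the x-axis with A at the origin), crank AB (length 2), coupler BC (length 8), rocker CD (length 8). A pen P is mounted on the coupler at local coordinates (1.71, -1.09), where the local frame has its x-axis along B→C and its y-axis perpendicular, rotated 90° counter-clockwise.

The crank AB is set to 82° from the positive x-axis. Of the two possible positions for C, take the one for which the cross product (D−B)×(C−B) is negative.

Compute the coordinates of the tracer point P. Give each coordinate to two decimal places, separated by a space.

0.49 -0.04

A=(0,0), D=(12.00,0)
B = A + 2.00·(cos82°, sin82°) = (0.2783, 1.9805)
|BD| = 11.8878
circle(B,8.00) ∩ circle(D,8.00): a=5.9439, h=5.3544
  candidates: C₊=(7.0312,6.2699) cross=63.653; C₋=(5.2471,-4.2893) cross=-63.653
  mode - wants cross < 0 → take C=(5.2471,-4.2893) (cross=-63.653)
ex = (C−B)/|BC| = (0.6211,-0.7837); ey = (0.7837,0.6211)
P = B + 1.71·ex + -1.09·ey = (0.4861,-0.0366)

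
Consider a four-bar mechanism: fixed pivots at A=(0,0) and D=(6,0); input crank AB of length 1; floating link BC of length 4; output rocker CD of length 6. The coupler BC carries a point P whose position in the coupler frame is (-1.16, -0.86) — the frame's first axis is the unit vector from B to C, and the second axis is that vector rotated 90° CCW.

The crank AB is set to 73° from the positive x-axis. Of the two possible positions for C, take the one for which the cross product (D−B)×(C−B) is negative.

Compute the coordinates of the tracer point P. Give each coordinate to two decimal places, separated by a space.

-0.71 2.00

A=(0,0), D=(6.00,0)
B = A + 1.00·(cos73°, sin73°) = (0.2924, 0.9563)
|BD| = 5.7872
circle(B,4.00) ∩ circle(D,6.00): a=1.1656, h=3.8264
  candidates: C₊=(2.0743,4.5375) cross=22.144; C₋=(0.8097,-3.0101) cross=-22.144
  mode - wants cross < 0 → take C=(0.8097,-3.0101) (cross=-22.144)
ex = (C−B)/|BC| = (0.1293,-0.9916); ey = (0.9916,0.1293)
P = B + -1.16·ex + -0.86·ey = (-0.7104,1.9953)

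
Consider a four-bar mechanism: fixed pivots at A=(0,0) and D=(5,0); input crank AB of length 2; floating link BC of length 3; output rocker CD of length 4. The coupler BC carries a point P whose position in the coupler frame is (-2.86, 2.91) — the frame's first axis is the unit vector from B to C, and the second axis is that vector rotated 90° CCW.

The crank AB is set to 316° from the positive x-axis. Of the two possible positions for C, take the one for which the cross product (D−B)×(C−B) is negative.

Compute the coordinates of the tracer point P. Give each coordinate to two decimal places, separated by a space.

1.78 2.68

A=(0,0), D=(5.00,0)
B = A + 2.00·(cos316°, sin316°) = (1.4387, -1.3893)
|BD| = 3.8227
circle(B,3.00) ∩ circle(D,4.00): a=0.9958, h=2.8299
  candidates: C₊=(1.3379,1.6090) cross=10.818; C₋=(3.3949,-3.6638) cross=-10.818
  mode - wants cross < 0 → take C=(3.3949,-3.6638) (cross=-10.818)
ex = (C−B)/|BC| = (0.6521,-0.7582); ey = (0.7582,0.6521)
P = B + -2.86·ex + 2.91·ey = (1.7800,2.6765)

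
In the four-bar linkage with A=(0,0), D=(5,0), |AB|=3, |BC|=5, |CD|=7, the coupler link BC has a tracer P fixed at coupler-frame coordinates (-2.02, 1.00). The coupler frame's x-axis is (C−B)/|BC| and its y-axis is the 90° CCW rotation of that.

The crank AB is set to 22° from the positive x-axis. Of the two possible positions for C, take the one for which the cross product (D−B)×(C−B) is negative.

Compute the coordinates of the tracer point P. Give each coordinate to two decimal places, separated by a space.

A=(0,0), D=(5.00,0)
B = A + 3.00·(cos22°, sin22°) = (2.7816, 1.1238)
|BD| = 2.4869
circle(B,5.00) ∩ circle(D,7.00): a=-3.5819, h=3.4885
  candidates: C₊=(1.1627,5.8545) cross=8.675; C₋=(-1.9902,-0.3695) cross=-8.675
  mode - wants cross < 0 → take C=(-1.9902,-0.3695) (cross=-8.675)
ex = (C−B)/|BC| = (-0.9544,-0.2987); ey = (0.2987,-0.9544)
P = B + -2.02·ex + 1.00·ey = (5.0080,0.7728)

5.01 0.77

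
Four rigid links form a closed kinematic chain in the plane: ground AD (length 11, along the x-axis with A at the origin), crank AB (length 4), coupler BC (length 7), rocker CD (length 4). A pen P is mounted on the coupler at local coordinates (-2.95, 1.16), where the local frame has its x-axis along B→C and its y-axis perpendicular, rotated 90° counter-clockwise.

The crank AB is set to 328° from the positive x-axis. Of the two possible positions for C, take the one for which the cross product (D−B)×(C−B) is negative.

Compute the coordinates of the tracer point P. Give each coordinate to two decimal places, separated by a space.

A=(0,0), D=(11.00,0)
B = A + 4.00·(cos328°, sin328°) = (3.3922, -2.1197)
|BD| = 7.8976
circle(B,7.00) ∩ circle(D,4.00): a=6.0380, h=3.5415
  candidates: C₊=(8.2582,2.9124) cross=27.969; C₋=(10.1592,-3.9106) cross=-27.969
  mode - wants cross < 0 → take C=(10.1592,-3.9106) (cross=-27.969)
ex = (C−B)/|BC| = (0.9667,-0.2559); ey = (0.2559,0.9667)
P = B + -2.95·ex + 1.16·ey = (0.8372,-0.2435)

0.84 -0.24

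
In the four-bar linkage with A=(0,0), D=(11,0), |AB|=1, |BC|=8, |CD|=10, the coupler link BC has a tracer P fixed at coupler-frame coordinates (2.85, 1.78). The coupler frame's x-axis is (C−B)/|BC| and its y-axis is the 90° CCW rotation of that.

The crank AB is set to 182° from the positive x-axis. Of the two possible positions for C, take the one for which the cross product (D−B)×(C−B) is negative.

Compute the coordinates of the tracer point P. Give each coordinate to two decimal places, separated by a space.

2.08 -1.38

A=(0,0), D=(11.00,0)
B = A + 1.00·(cos182°, sin182°) = (-0.9994, -0.0349)
|BD| = 11.9994
circle(B,8.00) ∩ circle(D,10.00): a=4.4997, h=6.6146
  candidates: C₊=(3.4810,6.5928) cross=79.372; C₋=(3.5195,-6.6364) cross=-79.372
  mode - wants cross < 0 → take C=(3.5195,-6.6364) (cross=-79.372)
ex = (C−B)/|BC| = (0.5649,-0.8252); ey = (0.8252,0.5649)
P = B + 2.85·ex + 1.78·ey = (2.0793,-1.3812)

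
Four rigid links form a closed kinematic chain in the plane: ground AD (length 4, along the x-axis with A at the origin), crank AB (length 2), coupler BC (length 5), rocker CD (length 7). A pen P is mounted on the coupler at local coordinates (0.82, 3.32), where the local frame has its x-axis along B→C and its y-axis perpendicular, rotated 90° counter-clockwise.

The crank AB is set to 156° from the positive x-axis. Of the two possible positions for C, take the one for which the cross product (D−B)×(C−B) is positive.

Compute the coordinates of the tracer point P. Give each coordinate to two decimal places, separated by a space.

-4.72 2.64

A=(0,0), D=(4.00,0)
B = A + 2.00·(cos156°, sin156°) = (-1.8271, 0.8135)
|BD| = 5.8836
circle(B,5.00) ∩ circle(D,7.00): a=0.9022, h=4.9179
  candidates: C₊=(-0.2536,5.5594) cross=28.935; C₋=(-1.6135,-4.1820) cross=-28.935
  mode + wants cross > 0 → take C=(-0.2536,5.5594) (cross=28.935)
ex = (C−B)/|BC| = (0.3147,0.9492); ey = (-0.9492,0.3147)
P = B + 0.82·ex + 3.32·ey = (-4.7203,2.6366)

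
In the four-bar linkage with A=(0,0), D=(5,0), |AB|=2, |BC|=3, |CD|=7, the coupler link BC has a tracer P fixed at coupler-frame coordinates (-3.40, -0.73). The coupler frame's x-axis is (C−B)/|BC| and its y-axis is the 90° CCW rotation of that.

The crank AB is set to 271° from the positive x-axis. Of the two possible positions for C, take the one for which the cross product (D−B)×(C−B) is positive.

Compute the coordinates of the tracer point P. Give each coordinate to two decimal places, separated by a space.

2.87 -4.01

A=(0,0), D=(5.00,0)
B = A + 2.00·(cos271°, sin271°) = (0.0349, -1.9997)
|BD| = 5.3527
circle(B,3.00) ∩ circle(D,7.00): a=-1.0601, h=2.8064
  candidates: C₊=(-1.9969,0.2075) cross=15.022; C₋=(0.1000,-4.9990) cross=-15.022
  mode + wants cross > 0 → take C=(-1.9969,0.2075) (cross=15.022)
ex = (C−B)/|BC| = (-0.6773,0.7357); ey = (-0.7357,-0.6773)
P = B + -3.40·ex + -0.73·ey = (2.8747,-4.0068)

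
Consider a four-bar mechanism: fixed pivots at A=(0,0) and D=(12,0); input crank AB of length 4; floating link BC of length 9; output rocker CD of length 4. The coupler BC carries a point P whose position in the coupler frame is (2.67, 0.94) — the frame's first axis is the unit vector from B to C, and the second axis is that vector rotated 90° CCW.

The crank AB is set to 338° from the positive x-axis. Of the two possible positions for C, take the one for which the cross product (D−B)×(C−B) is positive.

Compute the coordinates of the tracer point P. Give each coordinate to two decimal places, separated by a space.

5.30 0.85

A=(0,0), D=(12.00,0)
B = A + 4.00·(cos338°, sin338°) = (3.7087, -1.4984)
|BD| = 8.4256
circle(B,9.00) ∩ circle(D,4.00): a=8.0701, h=3.9842
  candidates: C₊=(10.9416,3.8574) cross=33.569; C₋=(12.3587,-3.9839) cross=-33.569
  mode + wants cross > 0 → take C=(10.9416,3.8574) (cross=33.569)
ex = (C−B)/|BC| = (0.8037,0.5951); ey = (-0.5951,0.8037)
P = B + 2.67·ex + 0.94·ey = (5.2951,0.8459)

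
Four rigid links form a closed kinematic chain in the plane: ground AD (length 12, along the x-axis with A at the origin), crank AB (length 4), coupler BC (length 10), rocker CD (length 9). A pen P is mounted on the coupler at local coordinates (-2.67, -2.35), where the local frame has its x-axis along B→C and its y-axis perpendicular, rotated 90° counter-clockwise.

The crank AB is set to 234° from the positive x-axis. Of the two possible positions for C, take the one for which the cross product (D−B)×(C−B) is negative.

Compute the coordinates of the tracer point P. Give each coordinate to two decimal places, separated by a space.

-5.75 -4.29

A=(0,0), D=(12.00,0)
B = A + 4.00·(cos234°, sin234°) = (-2.3511, -3.2361)
|BD| = 14.7115
circle(B,10.00) ∩ circle(D,9.00): a=8.0015, h=5.9980
  candidates: C₊=(4.1350,4.3751) cross=88.240; C₋=(6.7737,-7.3271) cross=-88.240
  mode - wants cross < 0 → take C=(6.7737,-7.3271) (cross=-88.240)
ex = (C−B)/|BC| = (0.9125,-0.4091); ey = (0.4091,0.9125)
P = B + -2.67·ex + -2.35·ey = (-5.7489,-4.2881)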